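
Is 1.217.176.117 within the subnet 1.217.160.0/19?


Subnet network: 1.217.160.0
Test IP AND mask: 1.217.160.0
Yes, 1.217.176.117 is in 1.217.160.0/19


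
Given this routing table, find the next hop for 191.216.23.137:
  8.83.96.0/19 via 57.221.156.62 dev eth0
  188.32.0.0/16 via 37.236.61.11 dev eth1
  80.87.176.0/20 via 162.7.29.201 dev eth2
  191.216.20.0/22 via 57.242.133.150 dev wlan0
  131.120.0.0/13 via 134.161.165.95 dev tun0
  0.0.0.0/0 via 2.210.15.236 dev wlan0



Longest prefix match for 191.216.23.137:
  /19 8.83.96.0: no
  /16 188.32.0.0: no
  /20 80.87.176.0: no
  /22 191.216.20.0: MATCH
  /13 131.120.0.0: no
  /0 0.0.0.0: MATCH
Selected: next-hop 57.242.133.150 via wlan0 (matched /22)


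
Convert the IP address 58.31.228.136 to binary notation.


58 = 00111010
31 = 00011111
228 = 11100100
136 = 10001000
Binary: 00111010.00011111.11100100.10001000


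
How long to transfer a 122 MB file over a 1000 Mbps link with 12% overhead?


Effective throughput = 1000 * (1 - 12/100) = 880 Mbps
File size in Mb = 122 * 8 = 976 Mb
Time = 976 / 880
Time = 1.1091 seconds


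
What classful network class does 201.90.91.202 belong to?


First octet: 201
Binary: 11001001
110xxxxx -> Class C (192-223)
Class C, default mask 255.255.255.0 (/24)


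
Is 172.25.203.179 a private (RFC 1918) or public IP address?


RFC 1918 private ranges:
  10.0.0.0/8 (10.0.0.0 - 10.255.255.255)
  172.16.0.0/12 (172.16.0.0 - 172.31.255.255)
  192.168.0.0/16 (192.168.0.0 - 192.168.255.255)
Private (in 172.16.0.0/12)


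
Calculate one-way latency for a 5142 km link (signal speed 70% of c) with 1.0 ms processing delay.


Speed = 0.7 * 3e5 km/s = 210000 km/s
Propagation delay = 5142 / 210000 = 0.0245 s = 24.4857 ms
Processing delay = 1.0 ms
Total one-way latency = 25.4857 ms


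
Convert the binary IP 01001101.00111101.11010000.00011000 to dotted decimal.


01001101 = 77
00111101 = 61
11010000 = 208
00011000 = 24
IP: 77.61.208.24


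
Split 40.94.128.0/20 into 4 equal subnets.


New prefix = 20 + 2 = 22
Each subnet has 1024 addresses
  40.94.128.0/22
  40.94.132.0/22
  40.94.136.0/22
  40.94.140.0/22
Subnets: 40.94.128.0/22, 40.94.132.0/22, 40.94.136.0/22, 40.94.140.0/22


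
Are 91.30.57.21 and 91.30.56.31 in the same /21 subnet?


Mask: 255.255.248.0
91.30.57.21 AND mask = 91.30.56.0
91.30.56.31 AND mask = 91.30.56.0
Yes, same subnet (91.30.56.0)


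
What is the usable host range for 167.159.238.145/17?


Network: 167.159.128.0
Broadcast: 167.159.255.255
First usable = network + 1
Last usable = broadcast - 1
Range: 167.159.128.1 to 167.159.255.254


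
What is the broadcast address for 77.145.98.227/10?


Network: 77.128.0.0/10
Host bits = 22
Set all host bits to 1:
Broadcast: 77.191.255.255


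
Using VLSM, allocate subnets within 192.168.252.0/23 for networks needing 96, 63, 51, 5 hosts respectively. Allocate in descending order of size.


96 hosts -> /25 (126 usable): 192.168.252.0/25
63 hosts -> /25 (126 usable): 192.168.252.128/25
51 hosts -> /26 (62 usable): 192.168.253.0/26
5 hosts -> /29 (6 usable): 192.168.253.64/29
Allocation: 192.168.252.0/25 (96 hosts, 126 usable); 192.168.252.128/25 (63 hosts, 126 usable); 192.168.253.0/26 (51 hosts, 62 usable); 192.168.253.64/29 (5 hosts, 6 usable)


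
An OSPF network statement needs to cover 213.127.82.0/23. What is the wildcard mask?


Subnet mask: 255.255.254.0
Wildcard = 255.255.255.255 - subnet mask
255 - 255 = 0
255 - 255 = 0
255 - 254 = 1
255 - 0 = 255
Wildcard: 0.0.1.255


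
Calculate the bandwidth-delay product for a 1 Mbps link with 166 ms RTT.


BDP = bandwidth * RTT
= 1 Mbps * 166 ms
= 1 * 1e6 * 166 / 1000 bits
= 166000 bits
= 20750 bytes
= 20.2637 KB
BDP = 166000 bits (20750 bytes)


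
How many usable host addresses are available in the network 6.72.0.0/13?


Host bits = 32 - 13 = 19
Total addresses = 2^19 = 524288
Usable = total - 2 (network and broadcast)
Usable hosts: 524286


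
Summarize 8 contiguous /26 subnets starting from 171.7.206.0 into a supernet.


Original prefix: /26
Number of subnets: 8 = 2^3
New prefix = 26 - 3 = 23
Supernet: 171.7.206.0/23


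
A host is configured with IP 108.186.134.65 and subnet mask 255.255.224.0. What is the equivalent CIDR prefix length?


Binary: 11111111.11111111.11100000.00000000
Count leading 1s
Prefix: /19


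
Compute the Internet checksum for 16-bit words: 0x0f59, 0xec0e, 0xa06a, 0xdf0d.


Sum all words (with carry folding):
+ 0x0f59 = 0x0f59
+ 0xec0e = 0xfb67
+ 0xa06a = 0x9bd2
+ 0xdf0d = 0x7ae0
One's complement: ~0x7ae0
Checksum = 0x851f


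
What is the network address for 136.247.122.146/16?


IP:   10001000.11110111.01111010.10010010
Mask: 11111111.11111111.00000000.00000000
AND operation:
Net:  10001000.11110111.00000000.00000000
Network: 136.247.0.0/16


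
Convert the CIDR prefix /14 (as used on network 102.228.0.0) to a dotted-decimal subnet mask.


/14 means 14 network bits, 18 host bits
Binary: 11111111111111000000000000000000
Mask: 255.252.0.0


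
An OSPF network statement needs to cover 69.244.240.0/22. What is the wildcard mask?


Subnet mask: 255.255.252.0
Wildcard = 255.255.255.255 - subnet mask
255 - 255 = 0
255 - 255 = 0
255 - 252 = 3
255 - 0 = 255
Wildcard: 0.0.3.255


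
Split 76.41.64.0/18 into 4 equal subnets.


New prefix = 18 + 2 = 20
Each subnet has 4096 addresses
  76.41.64.0/20
  76.41.80.0/20
  76.41.96.0/20
  76.41.112.0/20
Subnets: 76.41.64.0/20, 76.41.80.0/20, 76.41.96.0/20, 76.41.112.0/20


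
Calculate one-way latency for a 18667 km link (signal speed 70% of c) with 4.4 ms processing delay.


Speed = 0.7 * 3e5 km/s = 210000 km/s
Propagation delay = 18667 / 210000 = 0.0889 s = 88.8905 ms
Processing delay = 4.4 ms
Total one-way latency = 93.2905 ms


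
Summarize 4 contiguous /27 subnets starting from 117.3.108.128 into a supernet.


Original prefix: /27
Number of subnets: 4 = 2^2
New prefix = 27 - 2 = 25
Supernet: 117.3.108.128/25


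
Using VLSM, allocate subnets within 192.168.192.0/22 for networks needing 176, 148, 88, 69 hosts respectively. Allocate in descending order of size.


176 hosts -> /24 (254 usable): 192.168.192.0/24
148 hosts -> /24 (254 usable): 192.168.193.0/24
88 hosts -> /25 (126 usable): 192.168.194.0/25
69 hosts -> /25 (126 usable): 192.168.194.128/25
Allocation: 192.168.192.0/24 (176 hosts, 254 usable); 192.168.193.0/24 (148 hosts, 254 usable); 192.168.194.0/25 (88 hosts, 126 usable); 192.168.194.128/25 (69 hosts, 126 usable)


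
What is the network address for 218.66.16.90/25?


IP:   11011010.01000010.00010000.01011010
Mask: 11111111.11111111.11111111.10000000
AND operation:
Net:  11011010.01000010.00010000.00000000
Network: 218.66.16.0/25


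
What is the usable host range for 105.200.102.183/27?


Network: 105.200.102.160
Broadcast: 105.200.102.191
First usable = network + 1
Last usable = broadcast - 1
Range: 105.200.102.161 to 105.200.102.190


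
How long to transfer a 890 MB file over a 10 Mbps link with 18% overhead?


Effective throughput = 10 * (1 - 18/100) = 8.2 Mbps
File size in Mb = 890 * 8 = 7120 Mb
Time = 7120 / 8.2
Time = 868.2927 seconds


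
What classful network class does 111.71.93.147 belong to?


First octet: 111
Binary: 01101111
0xxxxxxx -> Class A (1-126)
Class A, default mask 255.0.0.0 (/8)


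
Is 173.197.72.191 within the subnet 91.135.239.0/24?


Subnet network: 91.135.239.0
Test IP AND mask: 173.197.72.0
No, 173.197.72.191 is not in 91.135.239.0/24


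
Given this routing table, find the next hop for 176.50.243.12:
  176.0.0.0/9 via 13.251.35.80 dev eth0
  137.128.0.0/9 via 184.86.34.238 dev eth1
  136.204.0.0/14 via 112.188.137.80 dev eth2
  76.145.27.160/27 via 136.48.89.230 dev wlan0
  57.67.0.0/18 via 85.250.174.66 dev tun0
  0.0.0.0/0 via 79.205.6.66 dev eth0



Longest prefix match for 176.50.243.12:
  /9 176.0.0.0: MATCH
  /9 137.128.0.0: no
  /14 136.204.0.0: no
  /27 76.145.27.160: no
  /18 57.67.0.0: no
  /0 0.0.0.0: MATCH
Selected: next-hop 13.251.35.80 via eth0 (matched /9)


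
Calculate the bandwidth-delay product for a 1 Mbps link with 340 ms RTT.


BDP = bandwidth * RTT
= 1 Mbps * 340 ms
= 1 * 1e6 * 340 / 1000 bits
= 340000 bits
= 42500 bytes
= 41.5039 KB
BDP = 340000 bits (42500 bytes)


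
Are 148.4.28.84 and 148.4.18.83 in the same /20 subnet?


Mask: 255.255.240.0
148.4.28.84 AND mask = 148.4.16.0
148.4.18.83 AND mask = 148.4.16.0
Yes, same subnet (148.4.16.0)


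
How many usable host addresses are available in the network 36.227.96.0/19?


Host bits = 32 - 19 = 13
Total addresses = 2^13 = 8192
Usable = total - 2 (network and broadcast)
Usable hosts: 8190


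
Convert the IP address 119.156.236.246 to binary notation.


119 = 01110111
156 = 10011100
236 = 11101100
246 = 11110110
Binary: 01110111.10011100.11101100.11110110


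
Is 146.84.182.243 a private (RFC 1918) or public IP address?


RFC 1918 private ranges:
  10.0.0.0/8 (10.0.0.0 - 10.255.255.255)
  172.16.0.0/12 (172.16.0.0 - 172.31.255.255)
  192.168.0.0/16 (192.168.0.0 - 192.168.255.255)
Public (not in any RFC 1918 range)


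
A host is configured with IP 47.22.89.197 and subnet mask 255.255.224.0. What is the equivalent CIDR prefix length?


Binary: 11111111.11111111.11100000.00000000
Count leading 1s
Prefix: /19


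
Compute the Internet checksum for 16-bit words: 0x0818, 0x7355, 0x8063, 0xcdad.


Sum all words (with carry folding):
+ 0x0818 = 0x0818
+ 0x7355 = 0x7b6d
+ 0x8063 = 0xfbd0
+ 0xcdad = 0xc97e
One's complement: ~0xc97e
Checksum = 0x3681


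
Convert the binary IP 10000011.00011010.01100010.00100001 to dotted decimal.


10000011 = 131
00011010 = 26
01100010 = 98
00100001 = 33
IP: 131.26.98.33


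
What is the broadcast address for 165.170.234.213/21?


Network: 165.170.232.0/21
Host bits = 11
Set all host bits to 1:
Broadcast: 165.170.239.255


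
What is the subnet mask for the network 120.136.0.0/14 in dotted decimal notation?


/14 means 14 network bits, 18 host bits
Binary: 11111111111111000000000000000000
Mask: 255.252.0.0


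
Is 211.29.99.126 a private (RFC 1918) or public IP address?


RFC 1918 private ranges:
  10.0.0.0/8 (10.0.0.0 - 10.255.255.255)
  172.16.0.0/12 (172.16.0.0 - 172.31.255.255)
  192.168.0.0/16 (192.168.0.0 - 192.168.255.255)
Public (not in any RFC 1918 range)


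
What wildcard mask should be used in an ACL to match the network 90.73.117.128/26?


Subnet mask: 255.255.255.192
Wildcard = 255.255.255.255 - subnet mask
255 - 255 = 0
255 - 255 = 0
255 - 255 = 0
255 - 192 = 63
Wildcard: 0.0.0.63


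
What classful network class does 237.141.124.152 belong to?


First octet: 237
Binary: 11101101
1110xxxx -> Class D (224-239)
Class D (multicast), default mask N/A


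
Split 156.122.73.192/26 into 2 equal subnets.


New prefix = 26 + 1 = 27
Each subnet has 32 addresses
  156.122.73.192/27
  156.122.73.224/27
Subnets: 156.122.73.192/27, 156.122.73.224/27


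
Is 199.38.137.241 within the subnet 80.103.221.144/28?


Subnet network: 80.103.221.144
Test IP AND mask: 199.38.137.240
No, 199.38.137.241 is not in 80.103.221.144/28


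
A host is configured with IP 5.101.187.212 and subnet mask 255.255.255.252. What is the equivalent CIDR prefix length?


Binary: 11111111.11111111.11111111.11111100
Count leading 1s
Prefix: /30


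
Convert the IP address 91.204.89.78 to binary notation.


91 = 01011011
204 = 11001100
89 = 01011001
78 = 01001110
Binary: 01011011.11001100.01011001.01001110


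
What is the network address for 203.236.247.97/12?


IP:   11001011.11101100.11110111.01100001
Mask: 11111111.11110000.00000000.00000000
AND operation:
Net:  11001011.11100000.00000000.00000000
Network: 203.224.0.0/12


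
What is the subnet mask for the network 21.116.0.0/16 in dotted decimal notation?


/16 means 16 network bits, 16 host bits
Binary: 11111111111111110000000000000000
Mask: 255.255.0.0


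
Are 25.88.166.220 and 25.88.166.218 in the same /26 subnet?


Mask: 255.255.255.192
25.88.166.220 AND mask = 25.88.166.192
25.88.166.218 AND mask = 25.88.166.192
Yes, same subnet (25.88.166.192)


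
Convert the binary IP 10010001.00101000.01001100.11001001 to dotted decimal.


10010001 = 145
00101000 = 40
01001100 = 76
11001001 = 201
IP: 145.40.76.201


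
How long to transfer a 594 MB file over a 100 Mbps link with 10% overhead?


Effective throughput = 100 * (1 - 10/100) = 90 Mbps
File size in Mb = 594 * 8 = 4752 Mb
Time = 4752 / 90
Time = 52.8 seconds


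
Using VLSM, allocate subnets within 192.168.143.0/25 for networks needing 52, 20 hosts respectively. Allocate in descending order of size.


52 hosts -> /26 (62 usable): 192.168.143.0/26
20 hosts -> /27 (30 usable): 192.168.143.64/27
Allocation: 192.168.143.0/26 (52 hosts, 62 usable); 192.168.143.64/27 (20 hosts, 30 usable)


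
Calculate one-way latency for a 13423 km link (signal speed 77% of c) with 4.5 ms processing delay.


Speed = 0.77 * 3e5 km/s = 231000 km/s
Propagation delay = 13423 / 231000 = 0.0581 s = 58.1082 ms
Processing delay = 4.5 ms
Total one-way latency = 62.6082 ms


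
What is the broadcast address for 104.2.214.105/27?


Network: 104.2.214.96/27
Host bits = 5
Set all host bits to 1:
Broadcast: 104.2.214.127


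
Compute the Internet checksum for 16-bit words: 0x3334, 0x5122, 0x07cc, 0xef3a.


Sum all words (with carry folding):
+ 0x3334 = 0x3334
+ 0x5122 = 0x8456
+ 0x07cc = 0x8c22
+ 0xef3a = 0x7b5d
One's complement: ~0x7b5d
Checksum = 0x84a2


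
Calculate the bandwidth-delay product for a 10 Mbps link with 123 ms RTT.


BDP = bandwidth * RTT
= 10 Mbps * 123 ms
= 10 * 1e6 * 123 / 1000 bits
= 1230000 bits
= 153750 bytes
= 150.1465 KB
BDP = 1230000 bits (153750 bytes)


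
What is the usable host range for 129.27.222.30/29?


Network: 129.27.222.24
Broadcast: 129.27.222.31
First usable = network + 1
Last usable = broadcast - 1
Range: 129.27.222.25 to 129.27.222.30


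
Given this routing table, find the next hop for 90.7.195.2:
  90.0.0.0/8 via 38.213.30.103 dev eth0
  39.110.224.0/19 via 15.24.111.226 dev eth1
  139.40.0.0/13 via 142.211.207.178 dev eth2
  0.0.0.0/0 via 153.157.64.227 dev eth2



Longest prefix match for 90.7.195.2:
  /8 90.0.0.0: MATCH
  /19 39.110.224.0: no
  /13 139.40.0.0: no
  /0 0.0.0.0: MATCH
Selected: next-hop 38.213.30.103 via eth0 (matched /8)


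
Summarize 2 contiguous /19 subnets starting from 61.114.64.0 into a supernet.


Original prefix: /19
Number of subnets: 2 = 2^1
New prefix = 19 - 1 = 18
Supernet: 61.114.64.0/18


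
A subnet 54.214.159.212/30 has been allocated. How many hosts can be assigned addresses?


Host bits = 32 - 30 = 2
Total addresses = 2^2 = 4
Usable = total - 2 (network and broadcast)
Usable hosts: 2


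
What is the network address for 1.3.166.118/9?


IP:   00000001.00000011.10100110.01110110
Mask: 11111111.10000000.00000000.00000000
AND operation:
Net:  00000001.00000000.00000000.00000000
Network: 1.0.0.0/9


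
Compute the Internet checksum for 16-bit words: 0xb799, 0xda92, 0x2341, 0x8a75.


Sum all words (with carry folding):
+ 0xb799 = 0xb799
+ 0xda92 = 0x922c
+ 0x2341 = 0xb56d
+ 0x8a75 = 0x3fe3
One's complement: ~0x3fe3
Checksum = 0xc01c


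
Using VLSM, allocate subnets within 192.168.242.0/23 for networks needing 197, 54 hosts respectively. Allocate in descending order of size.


197 hosts -> /24 (254 usable): 192.168.242.0/24
54 hosts -> /26 (62 usable): 192.168.243.0/26
Allocation: 192.168.242.0/24 (197 hosts, 254 usable); 192.168.243.0/26 (54 hosts, 62 usable)


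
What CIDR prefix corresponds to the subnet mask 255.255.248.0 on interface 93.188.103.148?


Binary: 11111111.11111111.11111000.00000000
Count leading 1s
Prefix: /21


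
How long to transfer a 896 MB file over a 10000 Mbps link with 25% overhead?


Effective throughput = 10000 * (1 - 25/100) = 7500 Mbps
File size in Mb = 896 * 8 = 7168 Mb
Time = 7168 / 7500
Time = 0.9557 seconds


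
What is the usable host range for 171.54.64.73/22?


Network: 171.54.64.0
Broadcast: 171.54.67.255
First usable = network + 1
Last usable = broadcast - 1
Range: 171.54.64.1 to 171.54.67.254


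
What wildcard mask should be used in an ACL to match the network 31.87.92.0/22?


Subnet mask: 255.255.252.0
Wildcard = 255.255.255.255 - subnet mask
255 - 255 = 0
255 - 255 = 0
255 - 252 = 3
255 - 0 = 255
Wildcard: 0.0.3.255


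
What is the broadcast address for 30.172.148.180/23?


Network: 30.172.148.0/23
Host bits = 9
Set all host bits to 1:
Broadcast: 30.172.149.255


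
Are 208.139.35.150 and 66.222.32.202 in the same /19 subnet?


Mask: 255.255.224.0
208.139.35.150 AND mask = 208.139.32.0
66.222.32.202 AND mask = 66.222.32.0
No, different subnets (208.139.32.0 vs 66.222.32.0)


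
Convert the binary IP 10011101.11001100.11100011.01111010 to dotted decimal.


10011101 = 157
11001100 = 204
11100011 = 227
01111010 = 122
IP: 157.204.227.122


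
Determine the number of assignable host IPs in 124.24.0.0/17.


Host bits = 32 - 17 = 15
Total addresses = 2^15 = 32768
Usable = total - 2 (network and broadcast)
Usable hosts: 32766


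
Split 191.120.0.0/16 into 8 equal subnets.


New prefix = 16 + 3 = 19
Each subnet has 8192 addresses
  191.120.0.0/19
  191.120.32.0/19
  191.120.64.0/19
  191.120.96.0/19
  191.120.128.0/19
  191.120.160.0/19
  191.120.192.0/19
  191.120.224.0/19
Subnets: 191.120.0.0/19, 191.120.32.0/19, 191.120.64.0/19, 191.120.96.0/19, 191.120.128.0/19, 191.120.160.0/19, 191.120.192.0/19, 191.120.224.0/19


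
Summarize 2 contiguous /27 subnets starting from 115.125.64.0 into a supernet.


Original prefix: /27
Number of subnets: 2 = 2^1
New prefix = 27 - 1 = 26
Supernet: 115.125.64.0/26


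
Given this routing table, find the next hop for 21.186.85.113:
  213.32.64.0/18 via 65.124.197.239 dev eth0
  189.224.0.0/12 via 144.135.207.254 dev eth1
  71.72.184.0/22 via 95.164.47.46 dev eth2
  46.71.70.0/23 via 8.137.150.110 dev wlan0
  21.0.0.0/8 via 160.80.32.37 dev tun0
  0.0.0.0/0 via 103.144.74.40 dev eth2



Longest prefix match for 21.186.85.113:
  /18 213.32.64.0: no
  /12 189.224.0.0: no
  /22 71.72.184.0: no
  /23 46.71.70.0: no
  /8 21.0.0.0: MATCH
  /0 0.0.0.0: MATCH
Selected: next-hop 160.80.32.37 via tun0 (matched /8)


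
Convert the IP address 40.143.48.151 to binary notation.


40 = 00101000
143 = 10001111
48 = 00110000
151 = 10010111
Binary: 00101000.10001111.00110000.10010111


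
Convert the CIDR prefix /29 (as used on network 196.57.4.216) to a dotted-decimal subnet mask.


/29 means 29 network bits, 3 host bits
Binary: 11111111111111111111111111111000
Mask: 255.255.255.248


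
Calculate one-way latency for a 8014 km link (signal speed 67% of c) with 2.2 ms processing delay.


Speed = 0.67 * 3e5 km/s = 201000 km/s
Propagation delay = 8014 / 201000 = 0.0399 s = 39.8706 ms
Processing delay = 2.2 ms
Total one-way latency = 42.0706 ms


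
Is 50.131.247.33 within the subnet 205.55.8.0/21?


Subnet network: 205.55.8.0
Test IP AND mask: 50.131.240.0
No, 50.131.247.33 is not in 205.55.8.0/21


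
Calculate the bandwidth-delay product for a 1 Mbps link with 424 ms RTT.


BDP = bandwidth * RTT
= 1 Mbps * 424 ms
= 1 * 1e6 * 424 / 1000 bits
= 424000 bits
= 53000 bytes
= 51.7578 KB
BDP = 424000 bits (53000 bytes)


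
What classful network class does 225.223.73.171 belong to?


First octet: 225
Binary: 11100001
1110xxxx -> Class D (224-239)
Class D (multicast), default mask N/A


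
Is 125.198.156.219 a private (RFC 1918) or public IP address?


RFC 1918 private ranges:
  10.0.0.0/8 (10.0.0.0 - 10.255.255.255)
  172.16.0.0/12 (172.16.0.0 - 172.31.255.255)
  192.168.0.0/16 (192.168.0.0 - 192.168.255.255)
Public (not in any RFC 1918 range)


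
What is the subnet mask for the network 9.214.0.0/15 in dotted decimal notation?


/15 means 15 network bits, 17 host bits
Binary: 11111111111111100000000000000000
Mask: 255.254.0.0


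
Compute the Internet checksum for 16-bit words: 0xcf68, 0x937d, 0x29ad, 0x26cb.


Sum all words (with carry folding):
+ 0xcf68 = 0xcf68
+ 0x937d = 0x62e6
+ 0x29ad = 0x8c93
+ 0x26cb = 0xb35e
One's complement: ~0xb35e
Checksum = 0x4ca1


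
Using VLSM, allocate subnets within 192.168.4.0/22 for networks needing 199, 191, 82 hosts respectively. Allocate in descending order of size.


199 hosts -> /24 (254 usable): 192.168.4.0/24
191 hosts -> /24 (254 usable): 192.168.5.0/24
82 hosts -> /25 (126 usable): 192.168.6.0/25
Allocation: 192.168.4.0/24 (199 hosts, 254 usable); 192.168.5.0/24 (191 hosts, 254 usable); 192.168.6.0/25 (82 hosts, 126 usable)


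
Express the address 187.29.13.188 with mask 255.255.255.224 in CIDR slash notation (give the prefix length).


Binary: 11111111.11111111.11111111.11100000
Count leading 1s
Prefix: /27


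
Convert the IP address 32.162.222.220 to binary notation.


32 = 00100000
162 = 10100010
222 = 11011110
220 = 11011100
Binary: 00100000.10100010.11011110.11011100


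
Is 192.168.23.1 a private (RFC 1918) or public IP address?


RFC 1918 private ranges:
  10.0.0.0/8 (10.0.0.0 - 10.255.255.255)
  172.16.0.0/12 (172.16.0.0 - 172.31.255.255)
  192.168.0.0/16 (192.168.0.0 - 192.168.255.255)
Private (in 192.168.0.0/16)


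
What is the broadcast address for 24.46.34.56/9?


Network: 24.0.0.0/9
Host bits = 23
Set all host bits to 1:
Broadcast: 24.127.255.255


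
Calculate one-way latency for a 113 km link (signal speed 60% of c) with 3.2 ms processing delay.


Speed = 0.6 * 3e5 km/s = 180000 km/s
Propagation delay = 113 / 180000 = 0.0006 s = 0.6278 ms
Processing delay = 3.2 ms
Total one-way latency = 3.8278 ms


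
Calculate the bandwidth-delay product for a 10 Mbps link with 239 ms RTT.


BDP = bandwidth * RTT
= 10 Mbps * 239 ms
= 10 * 1e6 * 239 / 1000 bits
= 2390000 bits
= 298750 bytes
= 291.748 KB
BDP = 2390000 bits (298750 bytes)


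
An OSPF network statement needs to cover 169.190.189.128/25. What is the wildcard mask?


Subnet mask: 255.255.255.128
Wildcard = 255.255.255.255 - subnet mask
255 - 255 = 0
255 - 255 = 0
255 - 255 = 0
255 - 128 = 127
Wildcard: 0.0.0.127


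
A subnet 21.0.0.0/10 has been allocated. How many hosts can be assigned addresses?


Host bits = 32 - 10 = 22
Total addresses = 2^22 = 4194304
Usable = total - 2 (network and broadcast)
Usable hosts: 4194302


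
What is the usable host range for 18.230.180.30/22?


Network: 18.230.180.0
Broadcast: 18.230.183.255
First usable = network + 1
Last usable = broadcast - 1
Range: 18.230.180.1 to 18.230.183.254


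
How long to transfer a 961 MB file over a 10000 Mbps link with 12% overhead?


Effective throughput = 10000 * (1 - 12/100) = 8800 Mbps
File size in Mb = 961 * 8 = 7688 Mb
Time = 7688 / 8800
Time = 0.8736 seconds


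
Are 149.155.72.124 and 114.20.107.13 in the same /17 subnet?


Mask: 255.255.128.0
149.155.72.124 AND mask = 149.155.0.0
114.20.107.13 AND mask = 114.20.0.0
No, different subnets (149.155.0.0 vs 114.20.0.0)


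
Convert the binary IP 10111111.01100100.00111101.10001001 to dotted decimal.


10111111 = 191
01100100 = 100
00111101 = 61
10001001 = 137
IP: 191.100.61.137


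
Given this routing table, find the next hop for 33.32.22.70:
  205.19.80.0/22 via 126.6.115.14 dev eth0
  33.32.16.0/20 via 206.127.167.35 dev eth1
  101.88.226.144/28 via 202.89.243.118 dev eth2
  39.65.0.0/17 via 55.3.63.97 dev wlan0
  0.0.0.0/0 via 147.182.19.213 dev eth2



Longest prefix match for 33.32.22.70:
  /22 205.19.80.0: no
  /20 33.32.16.0: MATCH
  /28 101.88.226.144: no
  /17 39.65.0.0: no
  /0 0.0.0.0: MATCH
Selected: next-hop 206.127.167.35 via eth1 (matched /20)


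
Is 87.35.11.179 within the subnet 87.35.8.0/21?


Subnet network: 87.35.8.0
Test IP AND mask: 87.35.8.0
Yes, 87.35.11.179 is in 87.35.8.0/21


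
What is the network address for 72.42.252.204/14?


IP:   01001000.00101010.11111100.11001100
Mask: 11111111.11111100.00000000.00000000
AND operation:
Net:  01001000.00101000.00000000.00000000
Network: 72.40.0.0/14


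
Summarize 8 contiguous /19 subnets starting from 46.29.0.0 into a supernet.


Original prefix: /19
Number of subnets: 8 = 2^3
New prefix = 19 - 3 = 16
Supernet: 46.29.0.0/16


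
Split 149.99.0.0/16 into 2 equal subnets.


New prefix = 16 + 1 = 17
Each subnet has 32768 addresses
  149.99.0.0/17
  149.99.128.0/17
Subnets: 149.99.0.0/17, 149.99.128.0/17


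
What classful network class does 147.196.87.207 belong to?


First octet: 147
Binary: 10010011
10xxxxxx -> Class B (128-191)
Class B, default mask 255.255.0.0 (/16)


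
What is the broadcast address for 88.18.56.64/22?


Network: 88.18.56.0/22
Host bits = 10
Set all host bits to 1:
Broadcast: 88.18.59.255


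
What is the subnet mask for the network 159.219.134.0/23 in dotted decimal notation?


/23 means 23 network bits, 9 host bits
Binary: 11111111111111111111111000000000
Mask: 255.255.254.0


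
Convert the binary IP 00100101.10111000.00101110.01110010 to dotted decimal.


00100101 = 37
10111000 = 184
00101110 = 46
01110010 = 114
IP: 37.184.46.114


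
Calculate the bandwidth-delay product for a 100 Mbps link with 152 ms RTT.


BDP = bandwidth * RTT
= 100 Mbps * 152 ms
= 100 * 1e6 * 152 / 1000 bits
= 15200000 bits
= 1900000 bytes
= 1855.4688 KB
BDP = 15200000 bits (1900000 bytes)


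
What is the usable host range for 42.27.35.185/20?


Network: 42.27.32.0
Broadcast: 42.27.47.255
First usable = network + 1
Last usable = broadcast - 1
Range: 42.27.32.1 to 42.27.47.254


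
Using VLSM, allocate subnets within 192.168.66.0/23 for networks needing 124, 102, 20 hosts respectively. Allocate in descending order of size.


124 hosts -> /25 (126 usable): 192.168.66.0/25
102 hosts -> /25 (126 usable): 192.168.66.128/25
20 hosts -> /27 (30 usable): 192.168.67.0/27
Allocation: 192.168.66.0/25 (124 hosts, 126 usable); 192.168.66.128/25 (102 hosts, 126 usable); 192.168.67.0/27 (20 hosts, 30 usable)


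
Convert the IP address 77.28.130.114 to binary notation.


77 = 01001101
28 = 00011100
130 = 10000010
114 = 01110010
Binary: 01001101.00011100.10000010.01110010


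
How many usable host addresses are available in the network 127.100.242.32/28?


Host bits = 32 - 28 = 4
Total addresses = 2^4 = 16
Usable = total - 2 (network and broadcast)
Usable hosts: 14


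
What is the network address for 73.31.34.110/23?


IP:   01001001.00011111.00100010.01101110
Mask: 11111111.11111111.11111110.00000000
AND operation:
Net:  01001001.00011111.00100010.00000000
Network: 73.31.34.0/23


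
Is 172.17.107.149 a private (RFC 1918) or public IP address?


RFC 1918 private ranges:
  10.0.0.0/8 (10.0.0.0 - 10.255.255.255)
  172.16.0.0/12 (172.16.0.0 - 172.31.255.255)
  192.168.0.0/16 (192.168.0.0 - 192.168.255.255)
Private (in 172.16.0.0/12)


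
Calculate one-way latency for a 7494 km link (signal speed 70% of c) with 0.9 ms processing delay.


Speed = 0.7 * 3e5 km/s = 210000 km/s
Propagation delay = 7494 / 210000 = 0.0357 s = 35.6857 ms
Processing delay = 0.9 ms
Total one-way latency = 36.5857 ms


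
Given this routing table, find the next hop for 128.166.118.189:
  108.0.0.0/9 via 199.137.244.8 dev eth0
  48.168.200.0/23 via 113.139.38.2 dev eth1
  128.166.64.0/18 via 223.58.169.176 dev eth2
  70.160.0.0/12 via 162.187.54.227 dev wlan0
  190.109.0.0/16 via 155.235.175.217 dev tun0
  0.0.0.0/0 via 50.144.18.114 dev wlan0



Longest prefix match for 128.166.118.189:
  /9 108.0.0.0: no
  /23 48.168.200.0: no
  /18 128.166.64.0: MATCH
  /12 70.160.0.0: no
  /16 190.109.0.0: no
  /0 0.0.0.0: MATCH
Selected: next-hop 223.58.169.176 via eth2 (matched /18)


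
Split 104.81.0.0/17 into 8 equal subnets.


New prefix = 17 + 3 = 20
Each subnet has 4096 addresses
  104.81.0.0/20
  104.81.16.0/20
  104.81.32.0/20
  104.81.48.0/20
  104.81.64.0/20
  104.81.80.0/20
  104.81.96.0/20
  104.81.112.0/20
Subnets: 104.81.0.0/20, 104.81.16.0/20, 104.81.32.0/20, 104.81.48.0/20, 104.81.64.0/20, 104.81.80.0/20, 104.81.96.0/20, 104.81.112.0/20


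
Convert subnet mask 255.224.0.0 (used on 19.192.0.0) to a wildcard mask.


Subnet mask: 255.224.0.0
Wildcard = 255.255.255.255 - subnet mask
255 - 255 = 0
255 - 224 = 31
255 - 0 = 255
255 - 0 = 255
Wildcard: 0.31.255.255


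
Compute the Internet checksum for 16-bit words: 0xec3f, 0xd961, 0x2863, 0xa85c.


Sum all words (with carry folding):
+ 0xec3f = 0xec3f
+ 0xd961 = 0xc5a1
+ 0x2863 = 0xee04
+ 0xa85c = 0x9661
One's complement: ~0x9661
Checksum = 0x699e


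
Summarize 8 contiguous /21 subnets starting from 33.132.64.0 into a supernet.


Original prefix: /21
Number of subnets: 8 = 2^3
New prefix = 21 - 3 = 18
Supernet: 33.132.64.0/18


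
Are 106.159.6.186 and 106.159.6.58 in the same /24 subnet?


Mask: 255.255.255.0
106.159.6.186 AND mask = 106.159.6.0
106.159.6.58 AND mask = 106.159.6.0
Yes, same subnet (106.159.6.0)


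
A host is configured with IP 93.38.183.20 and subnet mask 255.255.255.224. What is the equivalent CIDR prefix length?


Binary: 11111111.11111111.11111111.11100000
Count leading 1s
Prefix: /27


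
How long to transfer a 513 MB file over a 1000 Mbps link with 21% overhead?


Effective throughput = 1000 * (1 - 21/100) = 790 Mbps
File size in Mb = 513 * 8 = 4104 Mb
Time = 4104 / 790
Time = 5.1949 seconds


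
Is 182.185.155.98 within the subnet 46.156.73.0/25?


Subnet network: 46.156.73.0
Test IP AND mask: 182.185.155.0
No, 182.185.155.98 is not in 46.156.73.0/25


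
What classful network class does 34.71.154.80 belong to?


First octet: 34
Binary: 00100010
0xxxxxxx -> Class A (1-126)
Class A, default mask 255.0.0.0 (/8)


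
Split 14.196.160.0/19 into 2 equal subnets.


New prefix = 19 + 1 = 20
Each subnet has 4096 addresses
  14.196.160.0/20
  14.196.176.0/20
Subnets: 14.196.160.0/20, 14.196.176.0/20


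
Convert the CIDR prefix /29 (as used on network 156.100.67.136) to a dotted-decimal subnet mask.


/29 means 29 network bits, 3 host bits
Binary: 11111111111111111111111111111000
Mask: 255.255.255.248


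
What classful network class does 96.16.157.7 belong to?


First octet: 96
Binary: 01100000
0xxxxxxx -> Class A (1-126)
Class A, default mask 255.0.0.0 (/8)


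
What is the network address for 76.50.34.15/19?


IP:   01001100.00110010.00100010.00001111
Mask: 11111111.11111111.11100000.00000000
AND operation:
Net:  01001100.00110010.00100000.00000000
Network: 76.50.32.0/19


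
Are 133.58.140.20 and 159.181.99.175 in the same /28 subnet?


Mask: 255.255.255.240
133.58.140.20 AND mask = 133.58.140.16
159.181.99.175 AND mask = 159.181.99.160
No, different subnets (133.58.140.16 vs 159.181.99.160)


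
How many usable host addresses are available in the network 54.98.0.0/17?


Host bits = 32 - 17 = 15
Total addresses = 2^15 = 32768
Usable = total - 2 (network and broadcast)
Usable hosts: 32766


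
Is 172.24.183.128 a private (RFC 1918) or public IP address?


RFC 1918 private ranges:
  10.0.0.0/8 (10.0.0.0 - 10.255.255.255)
  172.16.0.0/12 (172.16.0.0 - 172.31.255.255)
  192.168.0.0/16 (192.168.0.0 - 192.168.255.255)
Private (in 172.16.0.0/12)


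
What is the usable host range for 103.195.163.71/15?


Network: 103.194.0.0
Broadcast: 103.195.255.255
First usable = network + 1
Last usable = broadcast - 1
Range: 103.194.0.1 to 103.195.255.254


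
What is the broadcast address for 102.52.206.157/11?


Network: 102.32.0.0/11
Host bits = 21
Set all host bits to 1:
Broadcast: 102.63.255.255


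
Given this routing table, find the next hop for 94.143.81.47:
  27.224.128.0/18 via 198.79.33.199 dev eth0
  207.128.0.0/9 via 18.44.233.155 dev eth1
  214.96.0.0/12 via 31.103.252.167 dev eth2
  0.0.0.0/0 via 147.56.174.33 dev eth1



Longest prefix match for 94.143.81.47:
  /18 27.224.128.0: no
  /9 207.128.0.0: no
  /12 214.96.0.0: no
  /0 0.0.0.0: MATCH
Selected: next-hop 147.56.174.33 via eth1 (matched /0)


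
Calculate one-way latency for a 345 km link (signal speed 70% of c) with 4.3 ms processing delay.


Speed = 0.7 * 3e5 km/s = 210000 km/s
Propagation delay = 345 / 210000 = 0.0016 s = 1.6429 ms
Processing delay = 4.3 ms
Total one-way latency = 5.9429 ms


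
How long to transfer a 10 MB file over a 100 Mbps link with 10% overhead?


Effective throughput = 100 * (1 - 10/100) = 90 Mbps
File size in Mb = 10 * 8 = 80 Mb
Time = 80 / 90
Time = 0.8889 seconds


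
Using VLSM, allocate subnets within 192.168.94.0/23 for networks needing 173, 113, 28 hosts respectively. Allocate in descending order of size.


173 hosts -> /24 (254 usable): 192.168.94.0/24
113 hosts -> /25 (126 usable): 192.168.95.0/25
28 hosts -> /27 (30 usable): 192.168.95.128/27
Allocation: 192.168.94.0/24 (173 hosts, 254 usable); 192.168.95.0/25 (113 hosts, 126 usable); 192.168.95.128/27 (28 hosts, 30 usable)


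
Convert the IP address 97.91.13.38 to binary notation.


97 = 01100001
91 = 01011011
13 = 00001101
38 = 00100110
Binary: 01100001.01011011.00001101.00100110


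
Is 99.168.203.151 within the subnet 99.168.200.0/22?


Subnet network: 99.168.200.0
Test IP AND mask: 99.168.200.0
Yes, 99.168.203.151 is in 99.168.200.0/22


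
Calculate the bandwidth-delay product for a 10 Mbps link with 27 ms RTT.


BDP = bandwidth * RTT
= 10 Mbps * 27 ms
= 10 * 1e6 * 27 / 1000 bits
= 270000 bits
= 33750 bytes
= 32.959 KB
BDP = 270000 bits (33750 bytes)


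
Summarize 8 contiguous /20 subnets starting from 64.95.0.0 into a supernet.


Original prefix: /20
Number of subnets: 8 = 2^3
New prefix = 20 - 3 = 17
Supernet: 64.95.0.0/17


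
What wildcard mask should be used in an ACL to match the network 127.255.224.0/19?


Subnet mask: 255.255.224.0
Wildcard = 255.255.255.255 - subnet mask
255 - 255 = 0
255 - 255 = 0
255 - 224 = 31
255 - 0 = 255
Wildcard: 0.0.31.255


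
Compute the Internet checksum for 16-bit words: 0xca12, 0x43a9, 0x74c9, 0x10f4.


Sum all words (with carry folding):
+ 0xca12 = 0xca12
+ 0x43a9 = 0x0dbc
+ 0x74c9 = 0x8285
+ 0x10f4 = 0x9379
One's complement: ~0x9379
Checksum = 0x6c86


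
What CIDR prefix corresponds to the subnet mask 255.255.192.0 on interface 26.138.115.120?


Binary: 11111111.11111111.11000000.00000000
Count leading 1s
Prefix: /18


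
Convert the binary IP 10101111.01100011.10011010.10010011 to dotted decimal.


10101111 = 175
01100011 = 99
10011010 = 154
10010011 = 147
IP: 175.99.154.147


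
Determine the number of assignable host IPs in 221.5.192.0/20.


Host bits = 32 - 20 = 12
Total addresses = 2^12 = 4096
Usable = total - 2 (network and broadcast)
Usable hosts: 4094


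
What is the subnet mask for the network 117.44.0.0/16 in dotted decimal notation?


/16 means 16 network bits, 16 host bits
Binary: 11111111111111110000000000000000
Mask: 255.255.0.0


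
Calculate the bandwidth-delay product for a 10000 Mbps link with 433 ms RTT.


BDP = bandwidth * RTT
= 10000 Mbps * 433 ms
= 10000 * 1e6 * 433 / 1000 bits
= 4330000000 bits
= 541250000 bytes
= 528564.4531 KB
BDP = 4330000000 bits (541250000 bytes)


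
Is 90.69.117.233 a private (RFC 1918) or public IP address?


RFC 1918 private ranges:
  10.0.0.0/8 (10.0.0.0 - 10.255.255.255)
  172.16.0.0/12 (172.16.0.0 - 172.31.255.255)
  192.168.0.0/16 (192.168.0.0 - 192.168.255.255)
Public (not in any RFC 1918 range)


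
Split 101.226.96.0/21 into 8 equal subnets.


New prefix = 21 + 3 = 24
Each subnet has 256 addresses
  101.226.96.0/24
  101.226.97.0/24
  101.226.98.0/24
  101.226.99.0/24
  101.226.100.0/24
  101.226.101.0/24
  101.226.102.0/24
  101.226.103.0/24
Subnets: 101.226.96.0/24, 101.226.97.0/24, 101.226.98.0/24, 101.226.99.0/24, 101.226.100.0/24, 101.226.101.0/24, 101.226.102.0/24, 101.226.103.0/24


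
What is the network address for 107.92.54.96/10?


IP:   01101011.01011100.00110110.01100000
Mask: 11111111.11000000.00000000.00000000
AND operation:
Net:  01101011.01000000.00000000.00000000
Network: 107.64.0.0/10


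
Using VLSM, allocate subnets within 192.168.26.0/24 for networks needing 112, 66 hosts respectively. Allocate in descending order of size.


112 hosts -> /25 (126 usable): 192.168.26.0/25
66 hosts -> /25 (126 usable): 192.168.26.128/25
Allocation: 192.168.26.0/25 (112 hosts, 126 usable); 192.168.26.128/25 (66 hosts, 126 usable)


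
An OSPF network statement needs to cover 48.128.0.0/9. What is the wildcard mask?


Subnet mask: 255.128.0.0
Wildcard = 255.255.255.255 - subnet mask
255 - 255 = 0
255 - 128 = 127
255 - 0 = 255
255 - 0 = 255
Wildcard: 0.127.255.255


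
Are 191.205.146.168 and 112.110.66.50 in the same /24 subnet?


Mask: 255.255.255.0
191.205.146.168 AND mask = 191.205.146.0
112.110.66.50 AND mask = 112.110.66.0
No, different subnets (191.205.146.0 vs 112.110.66.0)


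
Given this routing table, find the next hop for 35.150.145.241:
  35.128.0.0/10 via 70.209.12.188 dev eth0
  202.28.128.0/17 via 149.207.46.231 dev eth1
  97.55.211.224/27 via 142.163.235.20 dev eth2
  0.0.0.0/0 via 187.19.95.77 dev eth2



Longest prefix match for 35.150.145.241:
  /10 35.128.0.0: MATCH
  /17 202.28.128.0: no
  /27 97.55.211.224: no
  /0 0.0.0.0: MATCH
Selected: next-hop 70.209.12.188 via eth0 (matched /10)


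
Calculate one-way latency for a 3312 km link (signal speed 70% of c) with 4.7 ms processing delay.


Speed = 0.7 * 3e5 km/s = 210000 km/s
Propagation delay = 3312 / 210000 = 0.0158 s = 15.7714 ms
Processing delay = 4.7 ms
Total one-way latency = 20.4714 ms


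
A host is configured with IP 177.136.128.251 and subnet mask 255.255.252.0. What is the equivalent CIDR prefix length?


Binary: 11111111.11111111.11111100.00000000
Count leading 1s
Prefix: /22


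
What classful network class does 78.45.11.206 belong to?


First octet: 78
Binary: 01001110
0xxxxxxx -> Class A (1-126)
Class A, default mask 255.0.0.0 (/8)


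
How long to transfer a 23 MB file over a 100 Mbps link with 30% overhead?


Effective throughput = 100 * (1 - 30/100) = 70 Mbps
File size in Mb = 23 * 8 = 184 Mb
Time = 184 / 70
Time = 2.6286 seconds


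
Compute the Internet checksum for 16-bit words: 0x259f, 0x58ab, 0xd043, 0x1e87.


Sum all words (with carry folding):
+ 0x259f = 0x259f
+ 0x58ab = 0x7e4a
+ 0xd043 = 0x4e8e
+ 0x1e87 = 0x6d15
One's complement: ~0x6d15
Checksum = 0x92ea


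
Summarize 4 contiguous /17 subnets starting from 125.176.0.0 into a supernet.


Original prefix: /17
Number of subnets: 4 = 2^2
New prefix = 17 - 2 = 15
Supernet: 125.176.0.0/15


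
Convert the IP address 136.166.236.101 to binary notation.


136 = 10001000
166 = 10100110
236 = 11101100
101 = 01100101
Binary: 10001000.10100110.11101100.01100101


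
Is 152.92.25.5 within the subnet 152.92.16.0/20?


Subnet network: 152.92.16.0
Test IP AND mask: 152.92.16.0
Yes, 152.92.25.5 is in 152.92.16.0/20


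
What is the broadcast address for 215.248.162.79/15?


Network: 215.248.0.0/15
Host bits = 17
Set all host bits to 1:
Broadcast: 215.249.255.255


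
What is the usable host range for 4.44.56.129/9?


Network: 4.0.0.0
Broadcast: 4.127.255.255
First usable = network + 1
Last usable = broadcast - 1
Range: 4.0.0.1 to 4.127.255.254


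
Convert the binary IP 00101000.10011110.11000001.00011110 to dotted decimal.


00101000 = 40
10011110 = 158
11000001 = 193
00011110 = 30
IP: 40.158.193.30


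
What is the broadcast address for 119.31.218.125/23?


Network: 119.31.218.0/23
Host bits = 9
Set all host bits to 1:
Broadcast: 119.31.219.255


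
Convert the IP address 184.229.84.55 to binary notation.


184 = 10111000
229 = 11100101
84 = 01010100
55 = 00110111
Binary: 10111000.11100101.01010100.00110111
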